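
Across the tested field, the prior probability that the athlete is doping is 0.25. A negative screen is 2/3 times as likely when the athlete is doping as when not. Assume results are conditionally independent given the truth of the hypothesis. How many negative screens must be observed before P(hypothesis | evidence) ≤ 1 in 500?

13

Prior odds: 0.25 ÷ 0.75 = 1/3.
Likelihood ratio per negative screen = 2/3.
Target posterior odds = 0.002/0.998 = 1/499.
Need (1/3) × (2/3)ⁿ ≤ 1/499, i.e. (2/3)ⁿ ≤ 3/499.
(2/3)¹² = 4096/531441 is still above 3/499 but (2/3)¹³ = 8192/1594323 is at or below it, so n = 13.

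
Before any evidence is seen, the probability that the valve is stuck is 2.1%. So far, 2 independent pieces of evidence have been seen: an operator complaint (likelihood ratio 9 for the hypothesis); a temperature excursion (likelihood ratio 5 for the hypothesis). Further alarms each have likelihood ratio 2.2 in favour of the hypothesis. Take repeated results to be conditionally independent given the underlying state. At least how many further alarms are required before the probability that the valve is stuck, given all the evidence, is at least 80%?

Prior odds = 0.021/0.979 = 21/979.
Combined Bayes factor of the evidence already in hand = 9 × 5 = 45.
Odds after that evidence = (21/979) × 45 = 945/979.
Target odds = 0.8/0.2 = 4.
Need 2.2ⁿ ≥ 4 ÷ (945/979) = 3916/945.
2.2¹ = 2.2 falls short of 3916/945 but 2.2² = 4.84 reaches it, so n = 2.

2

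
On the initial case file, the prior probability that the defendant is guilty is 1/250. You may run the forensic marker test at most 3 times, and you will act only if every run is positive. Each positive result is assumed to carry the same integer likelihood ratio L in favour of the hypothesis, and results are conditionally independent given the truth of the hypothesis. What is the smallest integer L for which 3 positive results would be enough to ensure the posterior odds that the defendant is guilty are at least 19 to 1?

Prior odds = 0.004/0.996 = 1/249.
Target odds = 19.
Need L³ ≥ 19 ÷ (1/249) = 4731.
16³ = 4096 < 4731 ≤ 4913 = 17³, so L = 17.

17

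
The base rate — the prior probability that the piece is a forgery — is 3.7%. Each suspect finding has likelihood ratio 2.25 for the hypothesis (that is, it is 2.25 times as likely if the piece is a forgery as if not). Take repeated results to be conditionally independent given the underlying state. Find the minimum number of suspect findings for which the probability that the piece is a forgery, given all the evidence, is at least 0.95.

8

Prior odds = 0.037/0.963 = 37/963.
Likelihood ratio per suspect finding = 2.25.
Target odds: 0.95 ÷ 0.05 = 19.
Require 2.25ⁿ ≥ 19 ÷ (37/963) = 18297/37.
2.25⁷ = 4782969/16384 falls short of 18297/37 but 2.25⁸ = 43046721/65536 reaches it, so n = 8.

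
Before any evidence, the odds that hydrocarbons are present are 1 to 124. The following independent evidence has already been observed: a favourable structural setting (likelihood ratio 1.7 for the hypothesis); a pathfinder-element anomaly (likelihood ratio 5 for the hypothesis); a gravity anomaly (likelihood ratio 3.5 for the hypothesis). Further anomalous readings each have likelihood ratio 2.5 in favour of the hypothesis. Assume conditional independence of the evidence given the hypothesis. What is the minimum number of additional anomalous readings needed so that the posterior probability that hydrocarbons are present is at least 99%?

Prior odds = 1/124.
Combined Bayes factor of the evidence already in hand = 1.7 × 5 × 3.5 = 29.75.
Odds after that evidence = (1/124) × 29.75 = 119/496.
Target odds = 0.99/0.01 = 99.
Need 2.5ⁿ ≥ 99 ÷ (119/496) = 49104/119.
2.5⁶ = 244.140625 falls short of 49104/119 but 2.5⁷ = 610.3515625 reaches it, so n = 7.

7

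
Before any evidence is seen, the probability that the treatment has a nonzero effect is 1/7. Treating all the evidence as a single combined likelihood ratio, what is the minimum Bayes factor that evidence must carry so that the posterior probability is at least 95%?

114

Prior odds = (1/7)/(6/7) = 1/6.
Target odds = 0.95/0.05 = 19.
Required Bayes factor = 19 ÷ (1/6) = 114.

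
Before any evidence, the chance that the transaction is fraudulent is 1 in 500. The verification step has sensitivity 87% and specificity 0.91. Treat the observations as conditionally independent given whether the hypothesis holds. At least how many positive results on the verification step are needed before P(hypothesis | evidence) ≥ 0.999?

6

Prior odds = 0.002/0.998 = 1/499.
False-positive rate = 1 − 0.91 = 0.09; likelihood ratio of a positive = 0.87/0.09 = 29/3.
Target posterior odds = 0.999/0.001 = 999.
Require (29/3)ⁿ ≥ 999 ÷ (1/499) = 498501.
(29/3)⁵ = 20511149/243 falls short of 498501 but (29/3)⁶ = 594823321/729 reaches it, so n = 6.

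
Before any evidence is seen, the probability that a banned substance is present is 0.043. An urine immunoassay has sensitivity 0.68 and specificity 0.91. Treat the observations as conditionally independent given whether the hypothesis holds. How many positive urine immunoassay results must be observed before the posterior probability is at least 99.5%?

Prior odds: 0.043 ÷ 0.957 = 43/957.
False-positive rate = 1 − 0.91 = 0.09; likelihood ratio of a positive = 0.68/0.09 = 68/9.
Target odds: 0.995 ÷ 0.005 = 199.
Need (43/957) × (68/9)ⁿ ≥ 199, i.e. (68/9)ⁿ ≥ 190443/43.
(68/9)⁴ = 21381376/6561 falls short of 190443/43 but (68/9)⁵ ≈24622.5 reaches it, so n = 5.

5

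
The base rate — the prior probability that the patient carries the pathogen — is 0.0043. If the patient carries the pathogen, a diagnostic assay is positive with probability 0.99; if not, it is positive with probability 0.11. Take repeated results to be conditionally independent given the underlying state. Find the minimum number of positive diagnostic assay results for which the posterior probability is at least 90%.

4

Prior odds: 0.0043 ÷ 0.9957 = 43/9957.
Likelihood ratio of a positive = 0.99/0.11 = 9.
Target posterior odds = 0.9/0.1 = 9.
Require 9ⁿ ≥ 9 ÷ (43/9957) = 89613/43.
9³ = 729 falls short of 89613/43 but 9⁴ = 6561 reaches it, so n = 4.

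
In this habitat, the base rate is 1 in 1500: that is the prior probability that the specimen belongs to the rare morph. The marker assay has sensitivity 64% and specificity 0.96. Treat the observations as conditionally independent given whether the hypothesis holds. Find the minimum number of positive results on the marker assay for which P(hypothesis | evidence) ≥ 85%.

4

Prior odds: (1/1500) ÷ (1499/1500) = 1/1499.
False-positive rate = 1 − 0.96 = 0.04; likelihood ratio of a positive = 0.64/0.04 = 16.
Target posterior odds = 0.85/0.15 = 17/3.
Require 16ⁿ ≥ 17/3 ÷ (1/1499) = 25483/3.
16³ = 4096 falls short of 25483/3 but 16⁴ = 65536 reaches it, so n = 4.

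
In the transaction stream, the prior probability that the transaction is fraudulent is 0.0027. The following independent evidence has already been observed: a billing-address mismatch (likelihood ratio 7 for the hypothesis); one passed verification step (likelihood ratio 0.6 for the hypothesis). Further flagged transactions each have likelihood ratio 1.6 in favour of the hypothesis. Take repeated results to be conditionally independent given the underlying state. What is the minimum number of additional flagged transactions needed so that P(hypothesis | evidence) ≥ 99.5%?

Prior odds = 0.0027/0.9973 = 27/9973.
Combined Bayes factor of the evidence already in hand = 7 × 0.6 = 4.2.
Odds after that evidence = (27/9973) × 4.2 = 567/49865.
Target odds = 0.995/0.005 = 199.
Need 1.6ⁿ ≥ 199 ÷ (567/49865) = 9923135/567.
1.6²⁰ ≈12089.3 falls short of 9923135/567 but 1.6²¹ ≈19342.8 reaches it, so n = 21.

21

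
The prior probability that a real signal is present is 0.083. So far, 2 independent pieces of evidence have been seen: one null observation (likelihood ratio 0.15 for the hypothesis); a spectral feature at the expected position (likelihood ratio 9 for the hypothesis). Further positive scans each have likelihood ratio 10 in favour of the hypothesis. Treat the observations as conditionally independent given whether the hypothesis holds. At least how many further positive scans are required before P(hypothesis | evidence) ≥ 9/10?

2

Prior odds = 0.083/0.917 = 83/917.
Combined Bayes factor of the evidence already in hand = 0.15 × 9 = 1.35.
Odds after that evidence = (83/917) × 1.35 = 2241/18340.
Target odds = 0.9/0.1 = 9.
Need 10ⁿ ≥ 9 ÷ (2241/18340) = 18340/249.
10¹ = 10 falls short of 18340/249 but 10² = 100 reaches it, so n = 2.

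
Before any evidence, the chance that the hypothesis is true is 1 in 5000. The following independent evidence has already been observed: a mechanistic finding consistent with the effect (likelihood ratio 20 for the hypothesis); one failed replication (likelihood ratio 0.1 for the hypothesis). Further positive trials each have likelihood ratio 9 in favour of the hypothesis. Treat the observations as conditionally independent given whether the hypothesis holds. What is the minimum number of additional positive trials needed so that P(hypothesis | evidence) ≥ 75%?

Prior odds = 0.0002/0.9998 = 1/4999.
Combined Bayes factor of the evidence already in hand = 20 × 0.1 = 2.
Odds after that evidence = (1/4999) × 2 = 2/4999.
Target odds = 0.75/0.25 = 3.
Need 9ⁿ ≥ 3 ÷ (2/4999) = 7498.5.
9⁴ = 6561 falls short of 7498.5 but 9⁵ = 59049 reaches it, so n = 5.

5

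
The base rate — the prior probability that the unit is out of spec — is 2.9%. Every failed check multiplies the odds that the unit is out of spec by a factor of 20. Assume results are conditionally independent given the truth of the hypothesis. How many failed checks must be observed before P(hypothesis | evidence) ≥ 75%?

2

Prior odds: 0.029 ÷ 0.971 = 29/971.
Likelihood ratio per failed check = 20.
Target posterior odds = 0.75/0.25 = 3.
Require 20ⁿ ≥ 3 ÷ (29/971) = 2913/29.
20¹ = 20 falls short of 2913/29 but 20² = 400 reaches it, so n = 2.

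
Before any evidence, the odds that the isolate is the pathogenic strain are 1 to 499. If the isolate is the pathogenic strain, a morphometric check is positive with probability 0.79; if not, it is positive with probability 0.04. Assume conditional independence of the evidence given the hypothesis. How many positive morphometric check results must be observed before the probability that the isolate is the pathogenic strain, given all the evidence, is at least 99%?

4

Prior odds = 1/499.
Likelihood ratio of a positive = 0.79/0.04 = 19.75.
Target posterior odds = 0.99/0.01 = 99.
Require 19.75ⁿ ≥ 99 ÷ (1/499) = 49401.
19.75³ = 7703.734375 falls short of 49401 but 19.75⁴ = 38950081/256 reaches it, so n = 4.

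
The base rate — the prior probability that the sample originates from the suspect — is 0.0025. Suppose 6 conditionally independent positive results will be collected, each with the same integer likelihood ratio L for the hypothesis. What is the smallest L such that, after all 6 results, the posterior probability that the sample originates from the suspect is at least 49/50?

Prior odds = 0.0025/0.9975 = 1/399.
Target odds = 0.98/0.02 = 49.
Need L⁶ ≥ 49 ÷ (1/399) = 19551.
5⁶ = 15625 < 19551 ≤ 46656 = 6⁶, so L = 6.

6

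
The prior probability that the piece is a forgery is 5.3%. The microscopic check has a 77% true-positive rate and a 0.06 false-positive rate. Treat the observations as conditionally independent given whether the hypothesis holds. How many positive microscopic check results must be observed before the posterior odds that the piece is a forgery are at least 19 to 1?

3

Prior odds: 0.053 ÷ 0.947 = 53/947.
Likelihood ratio of a positive result = 0.77/0.06 = 77/6.
Target odds = 19.
Need (53/947) × (77/6)ⁿ ≥ 19, i.e. (77/6)ⁿ ≥ 17993/53.
(77/6)² = 5929/36 falls short of 17993/53 but (77/6)³ = 456533/216 reaches it, so n = 3.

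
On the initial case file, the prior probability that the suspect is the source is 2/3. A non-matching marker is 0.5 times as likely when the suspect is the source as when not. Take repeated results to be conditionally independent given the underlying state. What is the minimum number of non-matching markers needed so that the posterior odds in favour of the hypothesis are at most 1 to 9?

Prior odds: (2/3) ÷ (1/3) = 2.
Likelihood ratio per non-matching marker = 0.5.
Target odds = 1/9.
Need 2 × 0.5ⁿ ≤ 1/9, i.e. 0.5ⁿ ≤ 1/18.
0.5⁴ = 0.0625 is still above 1/18 but 0.5⁵ = 0.03125 is at or below it, so n = 5.

5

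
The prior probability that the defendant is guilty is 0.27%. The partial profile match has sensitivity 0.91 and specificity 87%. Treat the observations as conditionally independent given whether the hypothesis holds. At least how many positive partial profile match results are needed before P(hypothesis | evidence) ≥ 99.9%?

7

Prior odds = 0.0027/0.9973 = 27/9973.
False-positive rate = 1 − 0.87 = 0.13; likelihood ratio of a positive = 0.91/0.13 = 7.
Target posterior odds = 0.999/0.001 = 999.
Require 7ⁿ ≥ 999 ÷ (27/9973) = 369001.
7⁶ = 117649 falls short of 369001 but 7⁷ = 823543 reaches it, so n = 7.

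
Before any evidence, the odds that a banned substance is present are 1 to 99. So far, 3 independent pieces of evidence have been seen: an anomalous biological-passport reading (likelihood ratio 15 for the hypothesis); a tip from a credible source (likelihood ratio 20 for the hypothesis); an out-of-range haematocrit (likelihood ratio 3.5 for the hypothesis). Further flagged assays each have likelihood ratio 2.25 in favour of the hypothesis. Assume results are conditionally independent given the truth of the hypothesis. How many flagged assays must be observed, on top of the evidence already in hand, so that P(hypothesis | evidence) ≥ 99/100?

3

Prior odds = 1/99.
Combined Bayes factor of the evidence already in hand = 15 × 20 × 3.5 = 1050.
Odds after that evidence = (1/99) × 1050 = 350/33.
Target odds = 0.99/0.01 = 99.
Need 2.25ⁿ ≥ 99 ÷ (350/33) = 3267/350.
2.25² = 5.0625 falls short of 3267/350 but 2.25³ = 11.390625 reaches it, so n = 3.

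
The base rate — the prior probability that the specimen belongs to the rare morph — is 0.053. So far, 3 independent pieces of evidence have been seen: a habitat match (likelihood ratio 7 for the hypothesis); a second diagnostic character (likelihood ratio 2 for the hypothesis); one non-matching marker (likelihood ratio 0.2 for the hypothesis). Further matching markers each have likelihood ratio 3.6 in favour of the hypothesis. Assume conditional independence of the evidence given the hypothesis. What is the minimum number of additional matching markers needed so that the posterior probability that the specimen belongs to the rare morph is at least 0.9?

4

Prior odds = 0.053/0.947 = 53/947.
Combined Bayes factor of the evidence already in hand = 7 × 2 × 0.2 = 2.8.
Odds after that evidence = (53/947) × 2.8 = 742/4735.
Target odds = 0.9/0.1 = 9.
Need 3.6ⁿ ≥ 9 ÷ (742/4735) = 42615/742.
3.6³ = 46.656 falls short of 42615/742 but 3.6⁴ = 167.9616 reaches it, so n = 4.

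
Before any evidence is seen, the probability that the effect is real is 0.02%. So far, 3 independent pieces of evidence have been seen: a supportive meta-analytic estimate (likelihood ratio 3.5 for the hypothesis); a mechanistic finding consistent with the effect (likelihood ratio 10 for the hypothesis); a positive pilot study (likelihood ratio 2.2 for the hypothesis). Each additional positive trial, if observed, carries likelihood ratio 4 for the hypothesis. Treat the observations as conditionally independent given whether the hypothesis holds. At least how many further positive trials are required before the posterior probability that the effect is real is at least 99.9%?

8

Prior odds = 0.0002/0.9998 = 1/4999.
Combined Bayes factor of the evidence already in hand = 3.5 × 10 × 2.2 = 77.
Odds after that evidence = (1/4999) × 77 = 77/4999.
Target odds = 0.999/0.001 = 999.
Need 4ⁿ ≥ 999 ÷ (77/4999) = 4994001/77.
4⁷ = 16384 falls short of 4994001/77 but 4⁸ = 65536 reaches it, so n = 8.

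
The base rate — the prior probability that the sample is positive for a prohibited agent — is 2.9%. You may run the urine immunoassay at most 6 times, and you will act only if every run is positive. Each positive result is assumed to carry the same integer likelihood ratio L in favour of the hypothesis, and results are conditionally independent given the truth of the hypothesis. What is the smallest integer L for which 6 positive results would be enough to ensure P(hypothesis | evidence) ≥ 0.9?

3

Prior odds = 0.029/0.971 = 29/971.
Target odds = 0.9/0.1 = 9.
Need L⁶ ≥ 9 ÷ (29/971) = 8739/29.
2⁶ = 64 < 8739/29 ≤ 729 = 3⁶, so L = 3.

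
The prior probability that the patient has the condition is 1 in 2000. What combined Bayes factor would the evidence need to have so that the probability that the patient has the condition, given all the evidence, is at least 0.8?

7996

Prior odds = 0.0005/0.9995 = 1/1999.
Target odds = 0.8/0.2 = 4.
Required Bayes factor = 4 ÷ (1/1999) = 7996.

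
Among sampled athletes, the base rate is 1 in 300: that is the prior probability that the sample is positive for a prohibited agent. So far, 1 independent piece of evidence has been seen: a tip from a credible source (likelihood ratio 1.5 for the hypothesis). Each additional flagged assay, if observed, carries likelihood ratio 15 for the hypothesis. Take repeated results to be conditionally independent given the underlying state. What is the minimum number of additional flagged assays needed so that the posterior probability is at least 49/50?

Prior odds = (1/300)/(299/300) = 1/299.
Bayes factor of the evidence already in hand = 1.5.
Odds after that evidence = (1/299) × 1.5 = 3/598.
Target odds = 0.98/0.02 = 49.
Need 15ⁿ ≥ 49 ÷ (3/598) = 29302/3.
15³ = 3375 falls short of 29302/3 but 15⁴ = 50625 reaches it, so n = 4.

4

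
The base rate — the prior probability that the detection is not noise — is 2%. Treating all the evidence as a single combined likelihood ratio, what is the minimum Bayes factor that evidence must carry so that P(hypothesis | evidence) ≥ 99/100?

4851

Prior odds = 0.02/0.98 = 1/49.
Target odds = 0.99/0.01 = 99.
Required Bayes factor = 99 ÷ (1/49) = 4851.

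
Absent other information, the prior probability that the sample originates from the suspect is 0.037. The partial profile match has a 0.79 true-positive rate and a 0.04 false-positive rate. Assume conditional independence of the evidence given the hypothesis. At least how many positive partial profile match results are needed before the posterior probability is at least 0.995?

3

Prior odds = 0.037/0.963 = 37/963.
Likelihood ratio of a positive result = 0.79/0.04 = 19.75.
Target odds: 0.995 ÷ 0.005 = 199.
Need (37/963) × 19.75ⁿ ≥ 199, i.e. 19.75ⁿ ≥ 191637/37.
19.75² = 390.0625 falls short of 191637/37 but 19.75³ = 7703.734375 reaches it, so n = 3.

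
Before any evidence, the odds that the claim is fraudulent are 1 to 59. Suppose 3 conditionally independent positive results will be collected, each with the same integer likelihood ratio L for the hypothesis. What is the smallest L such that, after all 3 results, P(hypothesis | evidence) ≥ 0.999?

Prior odds = 1/59.
Target odds = 0.999/0.001 = 999.
Need L³ ≥ 999 ÷ (1/59) = 58941.
38³ = 54872 < 58941 ≤ 59319 = 39³, so L = 39.

39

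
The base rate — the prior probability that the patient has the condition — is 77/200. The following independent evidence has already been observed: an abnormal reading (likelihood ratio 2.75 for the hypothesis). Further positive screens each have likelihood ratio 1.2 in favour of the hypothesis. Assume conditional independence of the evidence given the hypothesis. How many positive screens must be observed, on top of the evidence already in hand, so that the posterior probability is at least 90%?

10

Prior odds = 0.385/0.615 = 77/123.
Bayes factor of the evidence already in hand = 2.75.
Odds after that evidence = (77/123) × 2.75 = 847/492.
Target odds = 0.9/0.1 = 9.
Need 1.2ⁿ ≥ 9 ÷ (847/492) = 4428/847.
1.2⁹ = 10077696/1953125 falls short of 4428/847 but 1.2¹⁰ = 60466176/9765625 reaches it, so n = 10.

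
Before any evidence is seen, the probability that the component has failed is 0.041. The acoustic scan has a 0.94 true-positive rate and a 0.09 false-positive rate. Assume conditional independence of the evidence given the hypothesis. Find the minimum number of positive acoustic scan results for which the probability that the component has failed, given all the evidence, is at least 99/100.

4

Prior odds = 0.041/0.959 = 41/959.
Likelihood ratio of a positive result = 0.94/0.09 = 94/9.
Target odds: 0.99 ÷ 0.01 = 99.
Need (41/959) × (94/9)ⁿ ≥ 99, i.e. (94/9)ⁿ ≥ 94941/41.
(94/9)³ = 830584/729 falls short of 94941/41 but (94/9)⁴ = 78074896/6561 reaches it, so n = 4.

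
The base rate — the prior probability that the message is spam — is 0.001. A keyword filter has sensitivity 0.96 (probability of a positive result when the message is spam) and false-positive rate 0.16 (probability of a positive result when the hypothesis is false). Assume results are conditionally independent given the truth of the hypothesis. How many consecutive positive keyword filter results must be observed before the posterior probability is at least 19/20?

6

Prior odds = 0.001/0.999 = 1/999.
Likelihood ratio of a positive result = 0.96/0.16 = 6.
Target odds: 0.95 ÷ 0.05 = 19.
Need (1/999) × 6ⁿ ≥ 19, i.e. 6ⁿ ≥ 18981.
6⁵ = 7776 falls short of 18981 but 6⁶ = 46656 reaches it, so n = 6.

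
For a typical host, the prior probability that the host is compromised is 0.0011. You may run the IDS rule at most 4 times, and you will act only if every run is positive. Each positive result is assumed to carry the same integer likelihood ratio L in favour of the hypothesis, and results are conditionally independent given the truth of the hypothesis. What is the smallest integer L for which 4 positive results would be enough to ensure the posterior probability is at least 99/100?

18

Prior odds = 0.0011/0.9989 = 11/9989.
Target odds = 0.99/0.01 = 99.
Need L⁴ ≥ 99 ÷ (11/9989) = 89901.
17⁴ = 83521 < 89901 ≤ 104976 = 18⁴, so L = 18.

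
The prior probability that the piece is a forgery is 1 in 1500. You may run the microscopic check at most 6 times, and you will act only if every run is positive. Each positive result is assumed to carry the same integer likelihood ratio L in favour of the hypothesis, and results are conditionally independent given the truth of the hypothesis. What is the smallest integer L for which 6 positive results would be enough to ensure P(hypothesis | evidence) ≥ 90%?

5

Prior odds = (1/1500)/(1499/1500) = 1/1499.
Target odds = 0.9/0.1 = 9.
Need L⁶ ≥ 9 ÷ (1/1499) = 13491.
4⁶ = 4096 < 13491 ≤ 15625 = 5⁶, so L = 5.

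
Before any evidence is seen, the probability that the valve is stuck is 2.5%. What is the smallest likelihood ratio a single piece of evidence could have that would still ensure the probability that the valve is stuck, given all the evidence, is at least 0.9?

351

Prior odds = 0.025/0.975 = 1/39.
Target odds = 0.9/0.1 = 9.
Required Bayes factor = 9 ÷ (1/39) = 351.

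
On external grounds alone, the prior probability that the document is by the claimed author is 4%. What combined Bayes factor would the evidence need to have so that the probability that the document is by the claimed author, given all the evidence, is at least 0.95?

456

Prior odds = 0.04/0.96 = 1/24.
Target odds = 0.95/0.05 = 19.
Required Bayes factor = 19 ÷ (1/24) = 456.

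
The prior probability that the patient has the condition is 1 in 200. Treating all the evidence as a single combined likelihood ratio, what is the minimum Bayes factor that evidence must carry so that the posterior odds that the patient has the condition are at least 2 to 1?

Prior odds = 0.005/0.995 = 1/199.
Target odds = 2.
Required Bayes factor = 2 ÷ (1/199) = 398.

398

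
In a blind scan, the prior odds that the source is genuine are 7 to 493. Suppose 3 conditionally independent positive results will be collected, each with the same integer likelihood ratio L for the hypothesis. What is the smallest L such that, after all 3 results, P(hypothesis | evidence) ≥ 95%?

12

Prior odds = 7/493.
Target odds = 0.95/0.05 = 19.
Need L³ ≥ 19 ÷ (7/493) = 9367/7.
11³ = 1331 < 9367/7 ≤ 1728 = 12³, so L = 12.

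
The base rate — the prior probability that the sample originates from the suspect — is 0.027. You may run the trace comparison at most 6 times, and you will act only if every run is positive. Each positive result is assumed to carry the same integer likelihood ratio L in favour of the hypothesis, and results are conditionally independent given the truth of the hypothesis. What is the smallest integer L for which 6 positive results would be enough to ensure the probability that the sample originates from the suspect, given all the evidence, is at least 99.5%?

Prior odds = 0.027/0.973 = 27/973.
Target odds = 0.995/0.005 = 199.
Need L⁶ ≥ 199 ÷ (27/973) = 193627/27.
4⁶ = 4096 < 193627/27 ≤ 15625 = 5⁶, so L = 5.

5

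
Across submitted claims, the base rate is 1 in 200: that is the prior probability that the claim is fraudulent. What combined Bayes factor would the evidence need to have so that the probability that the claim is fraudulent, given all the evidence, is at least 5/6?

Prior odds = 0.005/0.995 = 1/199.
Target odds = (5/6)/(1/6) = 5.
Required Bayes factor = 5 ÷ (1/199) = 995.

995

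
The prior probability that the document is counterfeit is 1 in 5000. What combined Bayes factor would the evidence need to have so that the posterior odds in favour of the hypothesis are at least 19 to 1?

94981

Prior odds = 0.0002/0.9998 = 1/4999.
Target odds = 19.
Required Bayes factor = 19 ÷ (1/4999) = 94981.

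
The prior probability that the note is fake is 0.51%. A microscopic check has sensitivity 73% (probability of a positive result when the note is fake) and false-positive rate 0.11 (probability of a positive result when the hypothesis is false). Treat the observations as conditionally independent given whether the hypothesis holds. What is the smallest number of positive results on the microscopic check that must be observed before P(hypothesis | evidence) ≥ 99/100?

6

Prior odds = 0.0051/0.9949 = 51/9949.
Likelihood ratio of a positive result = 0.73/0.11 = 73/11.
Target posterior odds = 0.99/0.01 = 99.
Require (73/11)ⁿ ≥ 99 ÷ (51/9949) = 328317/17.
(73/11)⁵ ≈12872.1 falls short of 328317/17 but (73/11)⁶ ≈85424.2 reaches it, so n = 6.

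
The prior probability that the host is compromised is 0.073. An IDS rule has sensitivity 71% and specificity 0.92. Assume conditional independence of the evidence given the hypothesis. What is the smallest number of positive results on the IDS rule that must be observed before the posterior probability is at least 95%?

3

Prior odds = 0.073/0.927 = 73/927.
False-positive rate = 1 − 0.92 = 0.08; likelihood ratio of a positive = 0.71/0.08 = 8.875.
Target odds: 0.95 ÷ 0.05 = 19.
Need (73/927) × 8.875ⁿ ≥ 19, i.e. 8.875ⁿ ≥ 17613/73.
8.875² = 78.765625 falls short of 17613/73 but 8.875³ = 357911/512 reaches it, so n = 3.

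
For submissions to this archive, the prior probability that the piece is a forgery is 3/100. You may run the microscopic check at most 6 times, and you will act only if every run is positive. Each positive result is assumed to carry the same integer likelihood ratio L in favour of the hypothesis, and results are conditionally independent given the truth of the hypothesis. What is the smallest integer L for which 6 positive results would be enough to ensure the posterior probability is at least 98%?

4

Prior odds = 0.03/0.97 = 3/97.
Target odds = 0.98/0.02 = 49.
Need L⁶ ≥ 49 ÷ (3/97) = 4753/3.
3⁶ = 729 < 4753/3 ≤ 4096 = 4⁶, so L = 4.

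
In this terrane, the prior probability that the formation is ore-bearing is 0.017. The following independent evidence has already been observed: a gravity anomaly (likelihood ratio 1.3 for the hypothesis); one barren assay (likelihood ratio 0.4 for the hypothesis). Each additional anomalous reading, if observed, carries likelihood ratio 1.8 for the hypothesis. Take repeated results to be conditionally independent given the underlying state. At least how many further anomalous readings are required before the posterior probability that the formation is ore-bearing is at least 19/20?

14

Prior odds = 0.017/0.983 = 17/983.
Combined Bayes factor of the evidence already in hand = 1.3 × 0.4 = 0.52.
Odds after that evidence = (17/983) × 0.52 = 221/24575.
Target odds = 0.95/0.05 = 19.
Need 1.8ⁿ ≥ 19 ÷ (221/24575) = 466925/221.
1.8¹³ ≈2082.3 falls short of 466925/221 but 1.8¹⁴ ≈3748.13 reaches it, so n = 14.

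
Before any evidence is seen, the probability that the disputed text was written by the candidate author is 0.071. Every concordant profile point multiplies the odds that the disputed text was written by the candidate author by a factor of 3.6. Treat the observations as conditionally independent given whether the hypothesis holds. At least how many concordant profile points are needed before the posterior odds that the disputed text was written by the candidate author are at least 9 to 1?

Prior odds: 0.071 ÷ 0.929 = 71/929.
Likelihood ratio per concordant profile point = 3.6.
Target odds = 9.
Need (71/929) × 3.6ⁿ ≥ 9, i.e. 3.6ⁿ ≥ 8361/71.
3.6³ = 46.656 falls short of 8361/71 but 3.6⁴ = 167.9616 reaches it, so n = 4.

4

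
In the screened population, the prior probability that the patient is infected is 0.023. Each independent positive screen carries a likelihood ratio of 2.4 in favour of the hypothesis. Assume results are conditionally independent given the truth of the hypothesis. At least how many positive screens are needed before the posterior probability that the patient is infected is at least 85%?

Prior odds: 0.023 ÷ 0.977 = 23/977.
Likelihood ratio per positive screen = 2.4.
Target posterior odds = 0.85/0.15 = 17/3.
Need (23/977) × 2.4ⁿ ≥ 17/3, i.e. 2.4ⁿ ≥ 16609/69.
2.4⁶ = 2985984/15625 falls short of 16609/69 but 2.4⁷ = 35831808/78125 reaches it, so n = 7.

7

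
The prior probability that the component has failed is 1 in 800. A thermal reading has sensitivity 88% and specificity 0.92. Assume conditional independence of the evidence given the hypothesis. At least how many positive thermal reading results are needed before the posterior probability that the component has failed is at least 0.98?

5

Prior odds = 0.00125/0.99875 = 1/799.
False-positive rate = 1 − 0.92 = 0.08; likelihood ratio of a positive = 0.88/0.08 = 11.
Target odds: 0.98 ÷ 0.02 = 49.
Require 11ⁿ ≥ 49 ÷ (1/799) = 39151.
11⁴ = 14641 falls short of 39151 but 11⁵ = 161051 reaches it, so n = 5.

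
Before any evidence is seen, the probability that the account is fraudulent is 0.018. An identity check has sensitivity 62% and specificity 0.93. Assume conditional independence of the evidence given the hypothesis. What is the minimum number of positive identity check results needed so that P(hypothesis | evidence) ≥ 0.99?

Prior odds: 0.018 ÷ 0.982 = 9/491.
False-positive rate = 1 − 0.93 = 0.07; likelihood ratio of a positive = 0.62/0.07 = 62/7.
Target posterior odds = 0.99/0.01 = 99.
Need (9/491) × (62/7)ⁿ ≥ 99, i.e. (62/7)ⁿ ≥ 5401.
(62/7)³ = 238328/343 falls short of 5401 but (62/7)⁴ = 14776336/2401 reaches it, so n = 4.

4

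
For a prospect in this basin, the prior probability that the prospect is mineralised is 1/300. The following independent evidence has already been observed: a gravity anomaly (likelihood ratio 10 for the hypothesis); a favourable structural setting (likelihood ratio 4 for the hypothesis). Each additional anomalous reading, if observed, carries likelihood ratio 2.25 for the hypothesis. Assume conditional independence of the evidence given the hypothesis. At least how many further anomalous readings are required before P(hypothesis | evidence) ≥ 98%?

8

Prior odds = (1/300)/(299/300) = 1/299.
Combined Bayes factor of the evidence already in hand = 10 × 4 = 40.
Odds after that evidence = (1/299) × 40 = 40/299.
Target odds = 0.98/0.02 = 49.
Need 2.25ⁿ ≥ 49 ÷ (40/299) = 366.275.
2.25⁷ = 4782969/16384 falls short of 366.275 but 2.25⁸ = 43046721/65536 reaches it, so n = 8.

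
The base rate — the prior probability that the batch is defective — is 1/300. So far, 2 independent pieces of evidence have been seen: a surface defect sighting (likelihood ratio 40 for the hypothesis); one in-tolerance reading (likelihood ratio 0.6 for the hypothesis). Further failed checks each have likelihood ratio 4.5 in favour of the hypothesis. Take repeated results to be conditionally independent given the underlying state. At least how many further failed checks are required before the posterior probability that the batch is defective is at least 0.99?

Prior odds = (1/300)/(299/300) = 1/299.
Combined Bayes factor of the evidence already in hand = 40 × 0.6 = 24.
Odds after that evidence = (1/299) × 24 = 24/299.
Target odds = 0.99/0.01 = 99.
Need 4.5ⁿ ≥ 99 ÷ (24/299) = 1233.375.
4.5⁴ = 410.0625 falls short of 1233.375 but 4.5⁵ = 1845.28125 reaches it, so n = 5.

5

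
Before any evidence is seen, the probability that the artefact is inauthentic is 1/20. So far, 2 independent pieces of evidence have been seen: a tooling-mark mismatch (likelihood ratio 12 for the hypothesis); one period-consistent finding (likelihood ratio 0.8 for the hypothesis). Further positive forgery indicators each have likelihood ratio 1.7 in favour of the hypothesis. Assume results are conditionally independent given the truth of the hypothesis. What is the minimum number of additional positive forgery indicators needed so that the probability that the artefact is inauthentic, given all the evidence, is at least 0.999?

15

Prior odds = 0.05/0.95 = 1/19.
Combined Bayes factor of the evidence already in hand = 12 × 0.8 = 9.6.
Odds after that evidence = (1/19) × 9.6 = 48/95.
Target odds = 0.999/0.001 = 999.
Need 1.7ⁿ ≥ 999 ÷ (48/95) = 1977.1875.
1.7¹⁴ ≈1683.78 falls short of 1977.1875 but 1.7¹⁵ ≈2862.42 reaches it, so n = 15.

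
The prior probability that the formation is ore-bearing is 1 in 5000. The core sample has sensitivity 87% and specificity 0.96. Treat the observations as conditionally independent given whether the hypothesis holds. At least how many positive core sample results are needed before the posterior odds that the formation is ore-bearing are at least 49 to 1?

5

Prior odds = 0.0002/0.9998 = 1/4999.
False-positive rate = 1 − 0.96 = 0.04; likelihood ratio of a positive = 0.87/0.04 = 21.75.
Target odds = 49.
Require 21.75ⁿ ≥ 49 ÷ (1/4999) = 244951.
21.75⁴ = 57289761/256 falls short of 244951 but 21.75⁵ ≈4.86739e+06 reaches it, so n = 5.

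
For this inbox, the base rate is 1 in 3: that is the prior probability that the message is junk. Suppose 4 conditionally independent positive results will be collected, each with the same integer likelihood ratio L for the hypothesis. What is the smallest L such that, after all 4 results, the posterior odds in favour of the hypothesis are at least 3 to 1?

Prior odds = (1/3)/(2/3) = 0.5.
Target odds = 3.
Need L⁴ ≥ 3 ÷ 0.5 = 6.
1⁴ = 1 < 6 ≤ 16 = 2⁴, so L = 2.

2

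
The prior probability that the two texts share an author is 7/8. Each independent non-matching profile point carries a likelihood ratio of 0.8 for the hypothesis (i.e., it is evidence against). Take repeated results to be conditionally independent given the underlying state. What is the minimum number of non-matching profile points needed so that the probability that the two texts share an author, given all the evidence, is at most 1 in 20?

22

Prior odds = 0.875/0.125 = 7.
Likelihood ratio per non-matching profile point = 0.8.
Target posterior odds = 0.05/0.95 = 1/19.
Require 0.8ⁿ ≤ 1/19 ÷ 7 = 1/133.
0.8²¹ ≈0.00922337 is still above 1/133 but 0.8²² ≈0.0073787 is at or below it, so n = 22.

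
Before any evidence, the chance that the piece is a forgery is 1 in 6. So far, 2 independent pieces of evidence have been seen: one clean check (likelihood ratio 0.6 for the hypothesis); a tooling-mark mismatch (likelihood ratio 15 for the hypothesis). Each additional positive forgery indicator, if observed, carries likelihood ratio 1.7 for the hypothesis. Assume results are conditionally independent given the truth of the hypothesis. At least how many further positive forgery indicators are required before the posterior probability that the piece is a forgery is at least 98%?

7

Prior odds = (1/6)/(5/6) = 0.2.
Combined Bayes factor of the evidence already in hand = 0.6 × 15 = 9.
Odds after that evidence = 0.2 × 9 = 1.8.
Target odds = 0.98/0.02 = 49.
Need 1.7ⁿ ≥ 49 ÷ 1.8 = 245/9.
1.7⁶ = 24137569/1000000 falls short of 245/9 but 1.7⁷ = 410338673/10000000 reaches it, so n = 7.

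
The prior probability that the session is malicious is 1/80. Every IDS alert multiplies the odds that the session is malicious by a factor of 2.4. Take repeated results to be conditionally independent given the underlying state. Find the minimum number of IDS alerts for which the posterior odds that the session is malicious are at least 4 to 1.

7

Prior odds = 0.0125/0.9875 = 1/79.
Likelihood ratio per IDS alert = 2.4.
Target odds = 4.
Need (1/79) × 2.4ⁿ ≥ 4, i.e. 2.4ⁿ ≥ 316.
2.4⁶ = 2985984/15625 falls short of 316 but 2.4⁷ = 35831808/78125 reaches it, so n = 7.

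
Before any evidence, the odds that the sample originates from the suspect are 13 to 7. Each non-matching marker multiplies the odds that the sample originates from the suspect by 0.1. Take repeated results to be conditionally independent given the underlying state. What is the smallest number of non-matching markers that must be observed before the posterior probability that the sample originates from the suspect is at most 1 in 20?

Prior odds = 13/7.
Likelihood ratio per non-matching marker = 0.1.
Target posterior odds = 0.05/0.95 = 1/19.
Require 0.1ⁿ ≤ 1/19 ÷ (13/7) = 7/247.
0.1¹ = 0.1 is still above 7/247 but 0.1² = 0.01 is at or below it, so n = 2.

2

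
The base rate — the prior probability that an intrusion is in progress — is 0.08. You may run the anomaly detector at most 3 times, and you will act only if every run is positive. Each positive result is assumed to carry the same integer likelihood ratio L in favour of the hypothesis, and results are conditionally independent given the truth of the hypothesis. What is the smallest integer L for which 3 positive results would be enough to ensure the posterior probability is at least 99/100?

11

Prior odds = 0.08/0.92 = 2/23.
Target odds = 0.99/0.01 = 99.
Need L³ ≥ 99 ÷ (2/23) = 1138.5.
10³ = 1000 < 1138.5 ≤ 1331 = 11³, so L = 11.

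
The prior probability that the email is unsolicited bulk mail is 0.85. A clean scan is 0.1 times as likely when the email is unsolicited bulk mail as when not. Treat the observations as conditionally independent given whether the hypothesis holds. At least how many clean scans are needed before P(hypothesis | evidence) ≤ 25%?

2

Prior odds = 0.85/0.15 = 17/3.
Likelihood ratio per clean scan = 0.1.
Target posterior odds = 0.25/0.75 = 1/3.
Require 0.1ⁿ ≤ 1/3 ÷ (17/3) = 1/17.
0.1¹ = 0.1 is still above 1/17 but 0.1² = 0.01 is at or below it, so n = 2.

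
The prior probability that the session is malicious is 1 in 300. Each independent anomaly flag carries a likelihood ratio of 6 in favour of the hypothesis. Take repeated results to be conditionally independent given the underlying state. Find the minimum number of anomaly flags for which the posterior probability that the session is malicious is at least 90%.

5

Prior odds = (1/300)/(299/300) = 1/299.
Likelihood ratio per anomaly flag = 6.
Target odds: 0.9 ÷ 0.1 = 9.
Require 6ⁿ ≥ 9 ÷ (1/299) = 2691.
6⁴ = 1296 falls short of 2691 but 6⁵ = 7776 reaches it, so n = 5.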